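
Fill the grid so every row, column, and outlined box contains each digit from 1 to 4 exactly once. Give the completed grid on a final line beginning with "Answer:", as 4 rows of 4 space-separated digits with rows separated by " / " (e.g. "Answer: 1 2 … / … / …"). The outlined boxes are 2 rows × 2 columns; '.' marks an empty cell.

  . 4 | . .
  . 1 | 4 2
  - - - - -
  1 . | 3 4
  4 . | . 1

Step 1. [r2c1∈{3}] r2c1 has the single candidate 3. So r2c1=3.
Step 2. [r4c3∈{2}] r4c3's peers cover all but 2, so r4c3=2.
Step 3. [r1c3∈{1}] only 1 remains possible at r1c3. So r1c3=1.
Step 4. [r3c2∈{2}] r3c2's peers cover all but 2 ⇒ r3c2=2.
Step 5. [r1c4∈{3}] r1c4 is down to just 3, so r1c4=3.
Step 6. [r1c1∈{2}] r1c1 has the single candidate 2, so r1c1=2.
Step 7. [r4c2∈{3}] nothing but 3 survives at r4c2. So r4c2=3.

Answer: 2 4 1 3 / 3 1 4 2 / 1 2 3 4 / 4 3 2 1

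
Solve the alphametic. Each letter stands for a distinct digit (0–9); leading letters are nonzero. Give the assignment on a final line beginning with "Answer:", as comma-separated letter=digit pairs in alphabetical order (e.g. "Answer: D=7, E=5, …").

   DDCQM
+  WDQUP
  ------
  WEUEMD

Step 1. [col 1: M + P ≡ D (mod 10)] several values work for D in column 1 (M + P ≡ D (mod 10), carry-in 0); try D=8. So D=8.
Step 2. [col 1: M + P ≡ D (mod 10)] P=6 is one option consistent with column 1 (M + P ≡ D (mod 10), carry-in 0) — take it ⇒ P=6.
Step 3. [W] adding two 5-digit numbers gives at most 5+1 digits, and here it does — W is that final carry and must be 1. So W=1.
Step 4. [col 1: M + P ≡ D (mod 10)] column 1 reads M+P+carry(0)=D with P=6, D=8; with digits 1,6,8 already taken and all letters distinct, the only value for M is 2. So M=2.
Step 5. [col 2: Q + U ≡ M (mod 10)] column 2 (Q + U ≡ M (mod 10), carry-in 0) doesn't pin Q yet; pick Q=5 and continue, so Q=5.
Step 6. [col 2: Q + U ≡ M (mod 10)] in column 2 we have Q+U≡M with carry-in 0; given Q=5, M=2 and digits 1,2,5,6,8 already taken and all letters distinct, that pins U to 7. So U=7.
Step 7. [col 3: C + Q ≡ E (mod 10)] several values work for C in column 3 (C + Q ≡ E (mod 10), carry-in 1); try C=4, so C=4.
Step 8. [col 3: C + Q ≡ E (mod 10)] in column 3 we have C+Q≡E with carry-in 1; given C=4, Q=5 and digits 1,2,4,5,6,7,8 already taken and all letters distinct, that pins E to 0 ⇒ E=0.

Answer: C=4, D=8, E=0, M=2, P=6, Q=5, U=7, W=1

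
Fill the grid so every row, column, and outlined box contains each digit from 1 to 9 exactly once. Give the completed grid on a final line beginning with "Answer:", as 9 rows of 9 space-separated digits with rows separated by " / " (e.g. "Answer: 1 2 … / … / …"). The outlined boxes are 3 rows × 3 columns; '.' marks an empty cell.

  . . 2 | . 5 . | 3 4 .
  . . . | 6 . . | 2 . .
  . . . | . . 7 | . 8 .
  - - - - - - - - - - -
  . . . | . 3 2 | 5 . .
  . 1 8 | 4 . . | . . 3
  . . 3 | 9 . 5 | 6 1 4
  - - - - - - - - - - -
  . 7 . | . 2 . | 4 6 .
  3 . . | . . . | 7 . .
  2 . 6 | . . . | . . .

Step 1. [r9c7∈{1,8,9}] across col 7, 8 lands solely at r9c7, so r9c7=8.
Step 2. [r3c7∈{1,9}] in col 7, 1 fits only at r3c7. So r3c7=1.
Step 3. [r4c4∈{1,7,8}] 1 has one home in row 4: r4c4. So r4c4=1.
Step 4. [r1c4∈{8}] r1c4 is down to just 8, so r1c4=8.
Step 5. [r5c1∈{5,6,7,9}] r5c1 is the only open cell in row 5 admitting 5 ⇒ r5c1=5.
Step 6. [r8c4∈{5}] nothing but 5 survives at r8c4, so r8c4=5.
Step 7. [r6c1∈{7}] only 7 remains possible at r6c1. So r6c1=7.
Step 8. [r2c3∈{1,4,5,7,9}] col 3 places 7 nowhere but r2c3, so r2c3=7.
Step 9. [r9c8∈{3,5,9}] in col 8, 3 fits only at r9c8 ⇒ r9c8=3.
Step 10. [r2c8∈{5,9}] r2c8 is the only open cell in col 8 admitting 5 ⇒ r2c8=5.
Step 11. [r2c9∈{9}] r2c9 is down to just 9 ⇒ r2c9=9.
Step 12. [r8c8∈{2,9}] box 9 places 9 nowhere but r8c8, so r8c8=9.
Step 13. [r3c9∈{6}] only 6 remains possible at r3c9. So r3c9=6.
Step 14. [r5c5∈{6,7}] 7 has one home in box 5: r5c5 ⇒ r5c5=7.
Step 15. [r8c5∈{1,4,6,8}] in col 5, 6 fits only at r8c5. So r8c5=6.
Step 16. [r7c4∈{3}] nothing but 3 survives at r7c4, so r7c4=3.
Step 17. [r3c2∈{3,4,5,9}] in row 3, 3 fits only at r3c2, so r3c2=3.
Step 18. [r9c2∈{4,5,9}] r9c2 is the only open cell in col 2 admitting 5 ⇒ r9c2=5.
Step 19. [r9c9∈{1}] r9c9 has the single candidate 1, so r9c9=1.
Step 20. [r2c5∈{1,4}] r2c5 is the only open cell in col 5 admitting 1 ⇒ r2c5=1.
Step 21. [r1c6∈{9}] r1c6's peers cover all but 9, so r1c6=9.
Step 22. [r3c5∈{4}] r3c5 is down to just 4 ⇒ r3c5=4.
Step 23. [r4c2∈{4,6,9}] across col 2, 9 lands solely at r4c2. So r4c2=9.
Step 24. [r4c3∈{4}] only 4 remains possible at r4c3. So r4c3=4.
Step 25. [r8c3∈{1}] nothing but 1 survives at r8c3, so r8c3=1.
Step 26. [r8c2∈{4,8}] 4 has one home in box 7: r8c2. So r8c2=4.
Step 27. [r7c1∈{8,9}] in box 7, 8 fits only at r7c1, so r7c1=8.
Step 28. [r7c3∈{9}] r7c3's peers cover all but 9, so r7c3=9.
Step 29. [r1c2∈{6}] nothing but 6 survives at r1c2. So r1c2=6.
Step 30. [r1c9∈{7}] r1c9's peers cover all but 7 ⇒ r1c9=7.
Step 31. [r1c1∈{1}] r1c1's peers cover all but 1, so r1c1=1.
Step 32. [r9c4∈{7}] r9c4 has the single candidate 7. So r9c4=7.
Step 33. [r5c6∈{6}] r5c6 has the single candidate 6. So r5c6=6.
Step 34. [r4c1∈{6}] only 6 remains possible at r4c1. So r4c1=6.
Step 35. [r8c9∈{2}] r8c9 is down to just 2, so r8c9=2.
Step 36. [r3c4∈{2}] r3c4 is down to just 2. So r3c4=2.
Step 37. [r3c3∈{5}] nothing but 5 survives at r3c3, so r3c3=5.
Step 38. [r2c1∈{4}] r2c1 is down to just 4 ⇒ r2c1=4.
Step 39. [r2c2∈{8}] r2c2 is down to just 8, so r2c2=8.
Step 40. [r5c7∈{9}] r5c7 has the single candidate 9 ⇒ r5c7=9.
Step 41. [r3c1∈{9}] r3c1 has the single candidate 9, so r3c1=9.
Step 42. [r7c9∈{5}] r7c9 has the single candidate 5. So r7c9=5.
Step 43. [r8c6∈{8}] r8c6 is down to just 8, so r8c6=8.
Step 44. [r7c6∈{1}] r7c6's peers cover all but 1, so r7c6=1.
Step 45. [r4c8∈{7}] r4c8's peers cover all but 7, so r4c8=7.
Step 46. [r9c5∈{9}] r9c5 is down to just 9 ⇒ r9c5=9.
Step 47. [r5c8∈{2}] r5c8 has the single candidate 2 ⇒ r5c8=2.
Step 48. [r2c6∈{3}] r2c6 is down to just 3 ⇒ r2c6=3.
Step 49. [r6c2∈{2}] only 2 remains possible at r6c2. So r6c2=2.
Step 50. [r4c9∈{8}] r4c9 is down to just 8, so r4c9=8.
Step 51. [r6c5∈{8}] r6c5 has the single candidate 8. So r6c5=8.
Step 52. [r9c6∈{4}] r9c6's peers cover all but 4 ⇒ r9c6=4.

Answer: 1 6 2 8 5 9 3 4 7 / 4 8 7 6 1 3 2 5 9 / 9 3 5 2 4 7 1 8 6 / 6 9 4 1 3 2 5 7 8 / 5 1 8 4 7 6 9 2 3 / 7 2 3 9 8 5 6 1 4 / 8 7 9 3 2 1 4 6 5 / 3 4 1 5 6 8 7 9 2 / 2 5 6 7 9 4 8 3 1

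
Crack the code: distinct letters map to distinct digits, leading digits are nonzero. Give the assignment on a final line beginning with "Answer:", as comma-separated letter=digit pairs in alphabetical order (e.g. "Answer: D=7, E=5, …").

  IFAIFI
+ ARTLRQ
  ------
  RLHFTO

Step 1. [col 1: I + Q ≡ O (mod 10)] several values work for O in column 1 (I + Q ≡ O (mod 10), carry-in 0); try O=6. So O=6.
Step 2. [col 1: I + Q ≡ O (mod 10)] several values work for Q in column 1 (I + Q ≡ O (mod 10), carry-in 0); try Q=2. So Q=2.
Step 3. [col 1: I + Q ≡ O (mod 10)] from column 1 (Q=2, O=6, carry-in 0, digits 2,6 already taken and all letters distinct): I must equal 4, so I=4.
Step 4. [col 2: F + R ≡ T (mod 10)] R=5 is one option consistent with column 2 (F + R ≡ T (mod 10), carry-in 0) — take it, so R=5.
Step 5. [col 2: F + R ≡ T (mod 10)] T=8 is one option consistent with column 2 (F + R ≡ T (mod 10), carry-in 0) — take it ⇒ T=8.
Step 6. [col 2: F + R ≡ T (mod 10)] column 2 reads F+R+carry(0)=T with R=5, T=8; with digits 2,4,5,6,8 already taken and all letters distinct, the only value for F is 3. So F=3.
Step 7. [col 3: I + L ≡ F (mod 10)] column 3 reads I+L+carry(0)=F with I=4, F=3; with digits 2,3,4,5,6,8 already taken and all letters distinct, the only value for L is 9 ⇒ L=9.
Step 8. [col 4: A + T ≡ H (mod 10)] column 4: given T=8, carry-in 1, and digits 2,3,4,5,6,8,9 already taken and all letters distinct, A+T≡H (mod 10) forces H=0, so H=0.
Step 9. [col 4: A + T ≡ H (mod 10)] column 4 reads A+T+carry(1)=H with T=8, H=0; with digits 0,2,3,4,5,6,8,9 already taken and all letters distinct, the only value for A is 1. So A=1.

Answer: A=1, F=3, H=0, I=4, L=9, O=6, Q=2, R=5, T=8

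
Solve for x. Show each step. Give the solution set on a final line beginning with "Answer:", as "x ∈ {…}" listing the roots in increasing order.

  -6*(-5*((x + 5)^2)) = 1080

Step 1. [-6*(-5*((x + 5)^2)) = 1080] divide by the outer -6, so div: -5*((x + 5)^2) = -180.
Step 2. [-5*((x + 5)^2) = -180] -5 out front; divide by -5. So div: (x + 5)^2 = 36.
Step 3. [(x + 5)^2 = 36] LHS squared, RHS 36 ≥ 0: apply √ (±), so sqrt: x + 5 = 6 or -6.
Step 4. [x + 5 = 6 or -6] +5 is outermost — subtract 5 both sides ⇒ sub: x = 1 or -11.

Answer: x ∈ {-11, 1}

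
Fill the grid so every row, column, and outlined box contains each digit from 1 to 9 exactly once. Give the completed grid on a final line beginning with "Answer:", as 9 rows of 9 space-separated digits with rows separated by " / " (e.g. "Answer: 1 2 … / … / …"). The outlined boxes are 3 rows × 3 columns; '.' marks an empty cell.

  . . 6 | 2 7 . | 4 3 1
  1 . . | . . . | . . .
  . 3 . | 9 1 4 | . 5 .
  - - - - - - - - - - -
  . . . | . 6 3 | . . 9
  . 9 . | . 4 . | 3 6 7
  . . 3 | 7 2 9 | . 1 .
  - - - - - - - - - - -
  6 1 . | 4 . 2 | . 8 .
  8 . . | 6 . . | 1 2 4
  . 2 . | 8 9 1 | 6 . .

Step 1. [r2c5∈{3,5,8}] r2c5 is the only open cell in col 5 admitting 8. So r2c5=8.
Step 2. [r4c7∈{2,5,8}] across box 6, 2 lands solely at r4c7. So r4c7=2.
Step 3. [r1c6∈{5}] r1c6 has the single candidate 5 ⇒ r1c6=5.
Step 4. [r8c3∈{5,7,9}] r8c3 is the only open cell in row 8 admitting 9 ⇒ r8c3=9.
Step 5. [r9c8∈{7}] r9c8's peers cover all but 7, so r9c8=7.
Step 6. [r7c3∈{5,7}] across row 7, 7 lands solely at r7c3, so r7c3=7.
Step 7. [r8c2∈{5}] only 5 remains possible at r8c2 ⇒ r8c2=5.
Step 8. [r2c3∈{2,4,5}] r2c3 is the only open cell in row 2 admitting 5. So r2c3=5.
Step 9. [r9c9∈{3,5}] in row 9, 5 fits only at r9c9, so r9c9=5.
Step 10. [r6c9∈{8}] nothing but 8 survives at r6c9. So r6c9=8.
Step 11. [r2c2∈{4,7}] 4 has one home in row 2: r2c2, so r2c2=4.
Step 12. [r6c1∈{4,5}] in row 6, 4 fits only at r6c1. So r6c1=4.
Step 13. [r3c1∈{2,7}] in box 1, 7 fits only at r3c1. So r3c1=7.
Step 14. [r3c3∈{2,8}] r3c3 is the only open cell in box 1 admitting 2 ⇒ r3c3=2.
Step 15. [r4c1∈{5}] r4c1 is down to just 5. So r4c1=5.
Step 16. [r4c4∈{1}] r4c4's peers cover all but 1 ⇒ r4c4=1.
Step 17. [r4c3∈{8}] r4c3 has the single candidate 8, so r4c3=8.
Step 18. [r3c9∈{6}] r3c9 is down to just 6 ⇒ r3c9=6.
Step 19. [r7c7∈{9}] r7c7 is down to just 9 ⇒ r7c7=9.
Step 20. [r7c5∈{3,5}] across row 7, 5 lands solely at r7c5. So r7c5=5.
Step 21. [r5c4∈{5}] r5c4's peers cover all but 5 ⇒ r5c4=5.
Step 22. [r4c2∈{7}] r4c2 has the single candidate 7, so r4c2=7.
Step 23. [r9c1∈{3}] r9c1 has the single candidate 3 ⇒ r9c1=3.
Step 24. [r5c6∈{8}] only 8 remains possible at r5c6, so r5c6=8.
Step 25. [r8c5∈{3}] only 3 remains possible at r8c5, so r8c5=3.
Step 26. [r6c2∈{6}] only 6 remains possible at r6c2. So r6c2=6.
Step 27. [r7c9∈{3}] r7c9 is down to just 3 ⇒ r7c9=3.
Step 28. [r2c7∈{7}] nothing but 7 survives at r2c7. So r2c7=7.
Step 29. [r4c8∈{4}] nothing but 4 survives at r4c8, so r4c8=4.
Step 30. [r1c2∈{8}] only 8 remains possible at r1c2. So r1c2=8.
Step 31. [r9c3∈{4}] r9c3 has the single candidate 4, so r9c3=4.
Step 32. [r5c1∈{2}] r5c1 is down to just 2, so r5c1=2.
Step 33. [r8c6∈{7}] nothing but 7 survives at r8c6 ⇒ r8c6=7.
Step 34. [r3c7∈{8}] r3c7 has the single candidate 8. So r3c7=8.
Step 35. [r2c8∈{9}] r2c8 is down to just 9 ⇒ r2c8=9.
Step 36. [r2c6∈{6}] r2c6 is down to just 6 ⇒ r2c6=6.
Step 37. [r6c7∈{5}] r6c7 is down to just 5 ⇒ r6c7=5.
Step 38. [r5c3∈{1}] r5c3 is down to just 1 ⇒ r5c3=1.
Step 39. [r2c9∈{2}] only 2 remains possible at r2c9, so r2c9=2.
Step 40. [r1c1∈{9}] r1c1 has the single candidate 9. So r1c1=9.
Step 41. [r2c4∈{3}] r2c4 has the single candidate 3. So r2c4=3.

Answer: 9 8 6 2 7 5 4 3 1 / 1 4 5 3 8 6 7 9 2 / 7 3 2 9 1 4 8 5 6 / 5 7 8 1 6 3 2 4 9 / 2 9 1 5 4 8 3 6 7 / 4 6 3 7 2 9 5 1 8 / 6 1 7 4 5 2 9 8 3 / 8 5 9 6 3 7 1 2 4 / 3 2 4 8 9 1 6 7 5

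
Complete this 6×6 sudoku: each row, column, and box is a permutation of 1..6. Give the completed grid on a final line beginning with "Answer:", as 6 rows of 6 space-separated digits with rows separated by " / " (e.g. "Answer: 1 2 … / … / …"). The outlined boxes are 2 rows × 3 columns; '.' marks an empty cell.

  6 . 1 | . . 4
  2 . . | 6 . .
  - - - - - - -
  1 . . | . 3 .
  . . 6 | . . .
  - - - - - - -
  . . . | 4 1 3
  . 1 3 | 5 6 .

Step 1. [r3c4∈{2}] only 2 remains possible at r3c4 ⇒ r3c4=2.
Step 2. [r2c5∈{5}] r2c5's peers cover all but 5 ⇒ r2c5=5.
Step 3. [r1c2∈{3,5}] row 1 places 5 nowhere but r1c2, so r1c2=5.
Step 4. [r3c2∈{4}] r3c2 is down to just 4. So r3c2=4.
Step 5. [r3c3∈{5}] nothing but 5 survives at r3c3 ⇒ r3c3=5.
Step 6. [r4c2∈{2,3}] r4c2 is the only open cell in row 4 admitting 2. So r4c2=2.
Step 7. [r4c4∈{1}] r4c4 is down to just 1 ⇒ r4c4=1.
Step 8. [r5c2∈{6}] only 6 remains possible at r5c2, so r5c2=6.
Step 9. [r6c6∈{2}] nothing but 2 survives at r6c6, so r6c6=2.
Step 10. [r1c5∈{2}] only 2 remains possible at r1c5 ⇒ r1c5=2.
Step 11. [r5c3∈{2}] only 2 remains possible at r5c3. So r5c3=2.
Step 12. [r4c5∈{4}] only 4 remains possible at r4c5 ⇒ r4c5=4.
Step 13. [r2c3∈{4}] only 4 remains possible at r2c3, so r2c3=4.
Step 14. [r1c4∈{3}] r1c4 is down to just 3. So r1c4=3.
Step 15. [r3c6∈{6}] r3c6 has the single candidate 6, so r3c6=6.
Step 16. [r6c1∈{4}] r6c1's peers cover all but 4. So r6c1=4.
Step 17. [r5c1∈{5}] r5c1 is down to just 5 ⇒ r5c1=5.
Step 18. [r2c2∈{3}] r2c2 is down to just 3, so r2c2=3.
Step 19. [r4c6∈{5}] r4c6's peers cover all but 5 ⇒ r4c6=5.
Step 20. [r2c6∈{1}] nothing but 1 survives at r2c6, so r2c6=1.
Step 21. [r4c1∈{3}] r4c1 has the single candidate 3, so r4c1=3.

Answer: 6 5 1 3 2 4 / 2 3 4 6 5 1 / 1 4 5 2 3 6 / 3 2 6 1 4 5 / 5 6 2 4 1 3 / 4 1 3 5 6 2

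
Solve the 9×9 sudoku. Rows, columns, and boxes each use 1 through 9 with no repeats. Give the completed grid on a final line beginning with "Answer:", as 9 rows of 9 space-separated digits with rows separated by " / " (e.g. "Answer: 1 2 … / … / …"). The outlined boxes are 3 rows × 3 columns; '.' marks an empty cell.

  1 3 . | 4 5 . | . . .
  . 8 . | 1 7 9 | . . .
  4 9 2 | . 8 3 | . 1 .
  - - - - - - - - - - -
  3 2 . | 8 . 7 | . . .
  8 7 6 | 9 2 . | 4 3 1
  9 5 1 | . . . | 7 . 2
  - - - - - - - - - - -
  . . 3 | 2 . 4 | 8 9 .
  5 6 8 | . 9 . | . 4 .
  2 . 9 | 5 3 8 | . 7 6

Step 1. [r6c6∈{6}] r6c6's peers cover all but 6, so r6c6=6.
Step 2. [r8c7∈{1,2,3}] 2 has one home in row 8: r8c7. So r8c7=2.
Step 3. [r1c9∈{7,8,9}] 8 has one home in col 9: r1c9. So r1c9=8.
Step 4. [r7c9∈{5}] nothing but 5 survives at r7c9, so r7c9=5.
Step 5. [r3c7∈{5,6}] 5 has one home in row 3: r3c7, so r3c7=5.
Step 6. [r2c8∈{2,6}] r2c8 is the only open cell in row 2 admitting 2, so r2c8=2.
Step 7. [r1c8∈{6}] r1c8 has the single candidate 6. So r1c8=6.
Step 8. [r4c5∈{1,4}] across row 4, 1 lands solely at r4c5 ⇒ r4c5=1.
Step 9. [r1c7∈{9}] only 9 remains possible at r1c7. So r1c7=9.
Step 10. [r9c2∈{1,4}] in row 9, 4 fits only at r9c2. So r9c2=4.
Step 11. [r8c9∈{3}] only 3 remains possible at r8c9. So r8c9=3.
Step 12. [r4c8∈{5}] only 5 remains possible at r4c8. So r4c8=5.
Step 13. [r3c9∈{7}] nothing but 7 survives at r3c9 ⇒ r3c9=7.
Step 14. [r2c3∈{5}] r2c3 is down to just 5. So r2c3=5.
Step 15. [r6c8∈{8}] only 8 remains possible at r6c8, so r6c8=8.
Step 16. [r5c6∈{5}] nothing but 5 survives at r5c6, so r5c6=5.
Step 17. [r8c6∈{1}] r8c6 is down to just 1 ⇒ r8c6=1.
Step 18. [r4c3∈{4}] r4c3 is down to just 4, so r4c3=4.
Step 19. [r9c7∈{1}] nothing but 1 survives at r9c7. So r9c7=1.
Step 20. [r8c4∈{7}] nothing but 7 survives at r8c4. So r8c4=7.
Step 21. [r4c9∈{9}] r4c9's peers cover all but 9 ⇒ r4c9=9.
Step 22. [r7c2∈{1}] r7c2 is down to just 1. So r7c2=1.
Step 23. [r2c7∈{3}] r2c7 has the single candidate 3. So r2c7=3.
Step 24. [r4c7∈{6}] r4c7 has the single candidate 6. So r4c7=6.
Step 25. [r1c3∈{7}] only 7 remains possible at r1c3 ⇒ r1c3=7.
Step 26. [r1c6∈{2}] nothing but 2 survives at r1c6. So r1c6=2.
Step 27. [r7c1∈{7}] r7c1 is down to just 7. So r7c1=7.
Step 28. [r3c4∈{6}] r3c4's peers cover all but 6 ⇒ r3c4=6.
Step 29. [r2c9∈{4}] r2c9's peers cover all but 4. So r2c9=4.
Step 30. [r7c5∈{6}] r7c5 is down to just 6, so r7c5=6.
Step 31. [r2c1∈{6}] only 6 remains possible at r2c1, so r2c1=6.
Step 32. [r6c5∈{4}] only 4 remains possible at r6c5 ⇒ r6c5=4.
Step 33. [r6c4∈{3}] r6c4 has the single candidate 3 ⇒ r6c4=3.

Answer: 1 3 7 4 5 2 9 6 8 / 6 8 5 1 7 9 3 2 4 / 4 9 2 6 8 3 5 1 7 / 3 2 4 8 1 7 6 5 9 / 8 7 6 9 2 5 4 3 1 / 9 5 1 3 4 6 7 8 2 / 7 1 3 2 6 4 8 9 5 / 5 6 8 7 9 1 2 4 3 / 2 4 9 5 3 8 1 7 6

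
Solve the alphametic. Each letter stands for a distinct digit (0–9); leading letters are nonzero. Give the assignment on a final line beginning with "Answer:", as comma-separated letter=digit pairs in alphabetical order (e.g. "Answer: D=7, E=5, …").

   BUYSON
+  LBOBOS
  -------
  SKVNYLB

Step 1. [col 1: N + S ≡ B (mod 10)] several values work for B in column 1 (N + S ≡ B (mod 10), carry-in 0); try B=6, so B=6.
Step 2. [col 1: N + S ≡ B (mod 10)] N=5 is one option consistent with column 1 (N + S ≡ B (mod 10), carry-in 0) — take it, so N=5.
Step 3. [col 1: N + S ≡ B (mod 10)] in column 1 we have N+S≡B with carry-in 0; given N=5, B=6 and digits 5,6 already taken and all letters distinct, that pins S to 1 ⇒ S=1.
Step 4. [col 2: O + O ≡ L (mod 10)] L=4 is one option consistent with column 2 (O + O ≡ L (mod 10), carry-in 0) — take it ⇒ L=4.
Step 5. [col 2: O + O ≡ L (mod 10)] several values work for O in column 2 (O + O ≡ L (mod 10), carry-in 0); try O=7, so O=7.
Step 6. [col 3: S + B ≡ Y (mod 10)] from column 3 (S=1, B=6, carry-in 1, digits 1,4,5,6,7 already taken and all letters distinct): Y must equal 8. So Y=8.
Step 7. [col 5: U + B ≡ V (mod 10)] U=2 is one option consistent with column 5 (U + B ≡ V (mod 10), carry-in 1) — take it, so U=2.
Step 8. [col 5: U + B ≡ V (mod 10)] column 5: given U=2, B=6, carry-in 1, and digits 1,2,4,5,6,7,8 already taken and all letters distinct, U+B≡V (mod 10) forces V=9, so V=9.
Step 9. [col 6: B + L ≡ K (mod 10)] in column 6 we have B+L≡K with carry-in 0; given B=6, L=4 and digits 1,2,4,5,6,7,8,9 already taken and all letters distinct, that pins K to 0, so K=0.

Answer: B=6, K=0, L=4, N=5, O=7, S=1, U=2, V=9, Y=8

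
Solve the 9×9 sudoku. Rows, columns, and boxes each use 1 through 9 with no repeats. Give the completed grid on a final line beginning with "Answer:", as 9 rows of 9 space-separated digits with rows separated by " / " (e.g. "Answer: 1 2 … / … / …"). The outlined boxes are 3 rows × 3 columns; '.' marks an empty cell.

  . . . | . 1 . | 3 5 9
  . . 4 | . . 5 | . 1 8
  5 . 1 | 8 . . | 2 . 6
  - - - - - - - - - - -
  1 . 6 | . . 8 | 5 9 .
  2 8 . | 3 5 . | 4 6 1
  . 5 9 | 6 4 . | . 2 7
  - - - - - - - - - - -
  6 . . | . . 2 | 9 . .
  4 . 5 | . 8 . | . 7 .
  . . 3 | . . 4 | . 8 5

Step 1. [r9c2∈{1,2,7,9}] across row 9, 2 lands solely at r9c2, so r9c2=2.
Step 2. [r5c3∈{7}] nothing but 7 survives at r5c3. So r5c3=7.
Step 3. [r2c7∈{7}] r2c7 is down to just 7. So r2c7=7.
Step 4. [r7c8∈{3,4}] col 8 places 3 nowhere but r7c8 ⇒ r7c8=3.
Step 5. [r7c5∈{7}] r7c5's peers cover all but 7. So r7c5=7.
Step 6. [r8c6∈{1,3,6,9}] r8c6 is the only open cell in row 8 admitting 3. So r8c6=3.
Step 7. [r9c5∈{6,9}] across box 8, 6 lands solely at r9c5. So r9c5=6.
Step 8. [r2c2∈{3,6,9}] in row 2, 6 fits only at r2c2 ⇒ r2c2=6.
Step 9. [r1c2∈{7}] r1c2's peers cover all but 7 ⇒ r1c2=7.
Step 10. [r1c3∈{2,8}] col 3 places 2 nowhere but r1c3 ⇒ r1c3=2.
Step 11. [r9c7∈{1}] r9c7's peers cover all but 1, so r9c7=1.
Step 12. [r9c4∈{9}] r9c4 is down to just 9 ⇒ r9c4=9.
Step 13. [r2c1∈{3,9}] across col 1, 9 lands solely at r2c1. So r2c1=9.
Step 14. [r3c5∈{3,9}] in col 5, 9 fits only at r3c5, so r3c5=9.
Step 15. [r4c5∈{2}] only 2 remains possible at r4c5, so r4c5=2.
Step 16. [r7c2∈{1}] only 1 remains possible at r7c2, so r7c2=1.
Step 17. [r3c2∈{3}] r3c2 has the single candidate 3. So r3c2=3.
Step 18. [r7c4∈{5}] r7c4 has the single candidate 5, so r7c4=5.
Step 19. [r9c1∈{7}] r9c1 is down to just 7. So r9c1=7.
Step 20. [r7c9∈{4}] only 4 remains possible at r7c9. So r7c9=4.
Step 21. [r2c5∈{3}] nothing but 3 survives at r2c5, so r2c5=3.
Step 22. [r4c4∈{7}] r4c4's peers cover all but 7. So r4c4=7.
Step 23. [r1c6∈{6}] r1c6 has the single candidate 6, so r1c6=6.
Step 24. [r4c9∈{3}] r4c9's peers cover all but 3 ⇒ r4c9=3.
Step 25. [r4c2∈{4}] r4c2 is down to just 4, so r4c2=4.
Step 26. [r3c8∈{4}] r3c8 has the single candidate 4. So r3c8=4.
Step 27. [r2c4∈{2}] r2c4's peers cover all but 2 ⇒ r2c4=2.
Step 28. [r6c7∈{8}] r6c7's peers cover all but 8. So r6c7=8.
Step 29. [r1c1∈{8}] r1c1's peers cover all but 8, so r1c1=8.
Step 30. [r3c6∈{7}] r3c6's peers cover all but 7 ⇒ r3c6=7.
Step 31. [r8c2∈{9}] r8c2 is down to just 9, so r8c2=9.
Step 32. [r8c9∈{2}] nothing but 2 survives at r8c9. So r8c9=2.
Step 33. [r7c3∈{8}] nothing but 8 survives at r7c3 ⇒ r7c3=8.
Step 34. [r5c6∈{9}] nothing but 9 survives at r5c6 ⇒ r5c6=9.
Step 35. [r1c4∈{4}] nothing but 4 survives at r1c4. So r1c4=4.
Step 36. [r8c7∈{6}] nothing but 6 survives at r8c7. So r8c7=6.
Step 37. [r8c4∈{1}] r8c4 has the single candidate 1. So r8c4=1.
Step 38. [r6c6∈{1}] r6c6 is down to just 1 ⇒ r6c6=1.
Step 39. [r6c1∈{3}] nothing but 3 survives at r6c1 ⇒ r6c1=3.

Answer: 8 7 2 4 1 6 3 5 9 / 9 6 4 2 3 5 7 1 8 / 5 3 1 8 9 7 2 4 6 / 1 4 6 7 2 8 5 9 3 / 2 8 7 3 5 9 4 6 1 / 3 5 9 6 4 1 8 2 7 / 6 1 8 5 7 2 9 3 4 / 4 9 5 1 8 3 6 7 2 / 7 2 3 9 6 4 1 8 5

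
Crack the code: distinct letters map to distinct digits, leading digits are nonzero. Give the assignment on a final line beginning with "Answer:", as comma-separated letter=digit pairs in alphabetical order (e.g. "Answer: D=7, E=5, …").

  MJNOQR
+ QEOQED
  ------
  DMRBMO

Step 1. [col 1: R + D ≡ O (mod 10)] no forcing yet in column 1 (carry-in 0); D=9 is free and consistent — try it, so D=9.
Step 2. [col 1: R + D ≡ O (mod 10)] R=5 is one option consistent with column 1 (R + D ≡ O (mod 10), carry-in 0) — take it ⇒ R=5.
Step 3. [col 1: R + D ≡ O (mod 10)] in column 1 we have R+D≡O with carry-in 0; given R=5, D=9 and digits 5,9 already taken and all letters distinct, that pins O to 4, so O=4.
Step 4. [col 2: Q + E ≡ M (mod 10)] no forcing yet in column 2 (carry-in 1); M=1 is free and consistent — try it, so M=1.
Step 5. [col 2: Q + E ≡ M (mod 10)] several values work for Q in column 2 (Q + E ≡ M (mod 10), carry-in 1); try Q=7. So Q=7.
Step 6. [col 2: Q + E ≡ M (mod 10)] from column 2 (Q=7, M=1, carry-in 1, digits 1,4,5,7,9 already taken and all letters distinct): E must equal 3, so E=3.
Step 7. [col 3: O + Q ≡ B (mod 10)] column 3 reads O+Q+carry(1)=B with O=4, Q=7; with digits 1,3,4,5,7,9 already taken and all letters distinct, the only value for B is 2 ⇒ B=2.
Step 8. [col 4: N + O ≡ R (mod 10)] in column 4 we have N+O≡R with carry-in 1; given O=4, R=5 and digits 1,2,3,4,5,7,9 already taken and all letters distinct, that pins N to 0, so N=0.
Step 9. [col 5: J + E ≡ M (mod 10)] column 5 reads J+E+carry(0)=M with E=3, M=1; with digits 0,1,2,3,4,5,7,9 already taken and all letters distinct, the only value for J is 8. So J=8.

Answer: B=2, D=9, E=3, J=8, M=1, N=0, O=4, Q=7, R=5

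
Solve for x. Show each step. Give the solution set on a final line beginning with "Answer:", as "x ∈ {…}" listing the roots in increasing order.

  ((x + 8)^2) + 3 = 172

Step 1. [((x + 8)^2) + 3 = 172] subtract 3: x sits inside (… + 3). So sub: (x + 8)^2 = 169.
Step 2. [(x + 8)^2 = 169] √ both sides: 169 ≥ 0 gives two branches, so sqrt: x + 8 = 13 or -13.
Step 3. [x + 8 = 13 or -13] 8 comes off first (subtract 8). So sub: x = 5 or -21.

Answer: x ∈ {-21, 5}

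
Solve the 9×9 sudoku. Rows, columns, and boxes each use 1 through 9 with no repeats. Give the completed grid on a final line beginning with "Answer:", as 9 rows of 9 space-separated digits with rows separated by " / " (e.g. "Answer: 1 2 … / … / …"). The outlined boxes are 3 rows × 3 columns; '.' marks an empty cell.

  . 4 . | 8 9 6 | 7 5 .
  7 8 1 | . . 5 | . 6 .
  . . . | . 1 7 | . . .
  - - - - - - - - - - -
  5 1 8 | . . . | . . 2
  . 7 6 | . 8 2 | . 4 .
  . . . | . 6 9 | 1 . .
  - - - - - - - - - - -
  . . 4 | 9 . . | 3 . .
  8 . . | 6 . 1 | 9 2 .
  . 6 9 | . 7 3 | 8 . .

Step 1. [r3c2∈{2,3,5,9}] col 2 places 9 nowhere but r3c2 ⇒ r3c2=9.
Step 2. [r9c8∈{1}] nothing but 1 survives at r9c8 ⇒ r9c8=1.
Step 3. [r9c1∈{2}] r9c1 is down to just 2 ⇒ r9c1=2.
Step 4. [r1c1∈{3}] r1c1 has the single candidate 3 ⇒ r1c1=3.
Step 5. [r7c8∈{7}] r7c8 is down to just 7, so r7c8=7.
Step 6. [r7c2∈{5}] r7c2 has the single candidate 5, so r7c2=5.
Step 7. [r6c9∈{3,5,7,8}] across col 9, 7 lands solely at r6c9. So r6c9=7.
Step 8. [r6c4∈{3,4,5}] r6c4 is the only open cell in row 6 admitting 5. So r6c4=5.
Step 9. [r9c4∈{4}] only 4 remains possible at r9c4 ⇒ r9c4=4.
Step 10. [r2c5∈{2,3,4}] 4 has one home in box 2: r2c5. So r2c5=4.
Step 11. [r3c9∈{3,4,8}] r3c9 is the only open cell in col 9 admitting 8 ⇒ r3c9=8.
Step 12. [r3c8∈{3}] r3c8's peers cover all but 3 ⇒ r3c8=3.
Step 13. [r5c9∈{3,5,9}] across col 9, 3 lands solely at r5c9, so r5c9=3.
Step 14. [r3c4∈{2}] only 2 remains possible at r3c4 ⇒ r3c4=2.
Step 15. [r8c2∈{3}] r8c2 has the single candidate 3, so r8c2=3.
Step 16. [r2c4∈{3}] nothing but 3 survives at r2c4 ⇒ r2c4=3.
Step 17. [r6c2∈{2}] r6c2 is down to just 2. So r6c2=2.
Step 18. [r9c9∈{5}] r9c9's peers cover all but 5, so r9c9=5.
Step 19. [r3c1∈{6}] r3c1 has the single candidate 6, so r3c1=6.
Step 20. [r4c4∈{7}] nothing but 7 survives at r4c4. So r4c4=7.
Step 21. [r1c9∈{1}] r1c9 has the single candidate 1. So r1c9=1.
Step 22. [r6c3∈{3}] r6c3's peers cover all but 3, so r6c3=3.
Step 23. [r4c8∈{9}] r4c8's peers cover all but 9, so r4c8=9.
Step 24. [r4c5∈{3}] r4c5's peers cover all but 3, so r4c5=3.
Step 25. [r8c5∈{5}] only 5 remains possible at r8c5, so r8c5=5.
Step 26. [r5c4∈{1}] nothing but 1 survives at r5c4 ⇒ r5c4=1.
Step 27. [r1c3∈{2}] r1c3 is down to just 2. So r1c3=2.
Step 28. [r4c7∈{6}] r4c7's peers cover all but 6 ⇒ r4c7=6.
Step 29. [r3c3∈{5}] r3c3 has the single candidate 5 ⇒ r3c3=5.
Step 30. [r4c6∈{4}] r4c6 has the single candidate 4, so r4c6=4.
Step 31. [r6c8∈{8}] r6c8's peers cover all but 8 ⇒ r6c8=8.
Step 32. [r5c1∈{9}] r5c1's peers cover all but 9 ⇒ r5c1=9.
Step 33. [r8c9∈{4}] r8c9's peers cover all but 4, so r8c9=4.
Step 34. [r7c9∈{6}] r7c9 has the single candidate 6, so r7c9=6.
Step 35. [r6c1∈{4}] r6c1's peers cover all but 4, so r6c1=4.
Step 36. [r7c5∈{2}] nothing but 2 survives at r7c5. So r7c5=2.
Step 37. [r5c7∈{5}] nothing but 5 survives at r5c7. So r5c7=5.
Step 38. [r7c6∈{8}] nothing but 8 survives at r7c6 ⇒ r7c6=8.
Step 39. [r8c3∈{7}] r8c3 has the single candidate 7. So r8c3=7.
Step 40. [r3c7∈{4}] only 4 remains possible at r3c7 ⇒ r3c7=4.
Step 41. [r2c7∈{2}] r2c7's peers cover all but 2. So r2c7=2.
Step 42. [r7c1∈{1}] r7c1's peers cover all but 1. So r7c1=1.
Step 43. [r2c9∈{9}] r2c9 is down to just 9. So r2c9=9.

Answer: 3 4 2 8 9 6 7 5 1 / 7 8 1 3 4 5 2 6 9 / 6 9 5 2 1 7 4 3 8 / 5 1 8 7 3 4 6 9 2 / 9 7 6 1 8 2 5 4 3 / 4 2 3 5 6 9 1 8 7 / 1 5 4 9 2 8 3 7 6 / 8 3 7 6 5 1 9 2 4 / 2 6 9 4 7 3 8 1 5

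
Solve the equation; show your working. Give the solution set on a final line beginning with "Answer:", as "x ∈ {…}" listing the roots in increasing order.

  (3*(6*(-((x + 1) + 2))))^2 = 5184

Step 1. [(3*(6*(-((x + 1) + 2))))^2 = 5184] LHS squared, RHS 5184 ≥ 0: apply √ (±), so sqrt: 3*(6*(-((x + 1) + 2))) = 72 or -72.
Step 2. [3*(6*(-((x + 1) + 2))) = 72 or -72] 3·(inner) — divide through by 3, so div: 6*(-((x + 1) + 2)) = 24 or -24.
Step 3. [6*(-((x + 1) + 2)) = 24 or -24] leading coefficient 6: divide by 6. So div: -((x + 1) + 2) = 4 or -4.
Step 4. [-((x + 1) + 2) = 4 or -4] LHS negated; negate both sides, so neg: (x + 1) + 2 = -4 or 4.
Step 5. [(x + 1) + 2 = -4 or 4] the outer +2 inverts by subtracting 2 ⇒ sub: x + 1 = -6 or 2.
Step 6. [x + 1 = -6 or 2] 1 comes off first (subtract 1), so sub: x = -7 or 1.

Answer: x ∈ {-7, 1}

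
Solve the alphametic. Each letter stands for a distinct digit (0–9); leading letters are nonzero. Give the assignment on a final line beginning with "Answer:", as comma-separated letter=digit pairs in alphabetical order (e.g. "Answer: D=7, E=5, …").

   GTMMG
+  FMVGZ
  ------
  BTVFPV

Step 1. [B] adding two 5-digit numbers gives at most 5+1 digits, and here it does — B is that final carry and must be 1 ⇒ B=1.
Step 2. [col 1: G + Z ≡ V (mod 10)] V=0 is one option consistent with column 1 (G + Z ≡ V (mod 10), carry-in 0) — take it. So V=0.
Step 3. [col 1: G + Z ≡ V (mod 10)] G=4 is one option consistent with column 1 (G + Z ≡ V (mod 10), carry-in 0) — take it ⇒ G=4.
Step 4. [col 1: G + Z ≡ V (mod 10)] column 1: given G=4, V=0, carry-in 0, and digits 0,1,4 already taken and all letters distinct, G+Z≡V (mod 10) forces Z=6, so Z=6.
Step 5. [col 2: M + G ≡ P (mod 10)] no forcing yet in column 2 (carry-in 1); M=7 is free and consistent — try it ⇒ M=7.
Step 6. [col 2: M + G ≡ P (mod 10)] in column 2 we have M+G≡P with carry-in 1; given M=7, G=4 and digits 0,1,4,6,7 already taken and all letters distinct, that pins P to 2 ⇒ P=2.
Step 7. [col 3: M + V ≡ F (mod 10)] column 3: given M=7, V=0, carry-in 1, and digits 0,1,2,4,6,7 already taken and all letters distinct, M+V≡F (mod 10) forces F=8. So F=8.
Step 8. [col 4: T + M ≡ V (mod 10)] in column 4 we have T+M≡V with carry-in 0; given M=7, V=0 and digits 0,1,2,4,6,7,8 already taken and all letters distinct, that pins T to 3 ⇒ T=3.

Answer: B=1, F=8, G=4, M=7, P=2, T=3, V=0, Z=6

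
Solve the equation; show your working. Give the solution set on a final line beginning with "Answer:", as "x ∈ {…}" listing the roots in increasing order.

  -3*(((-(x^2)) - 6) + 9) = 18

Step 1. [-3*(((-(x^2)) - 6) + 9) = 18] divide by the outer -3. So div: ((-(x^2)) - 6) + 9 = -6.
Step 2. [((-(x^2)) - 6) + 9 = -6] subtract 9: x sits inside (… + 9). So sub: (-(x^2)) - 6 = -15.
Step 3. [(-(x^2)) - 6 = -15] peel the -6: add 6 from each side. So sub: -(x^2) = -9.
Step 4. [-(x^2) = -9] flip signs both sides ⇒ neg: x^2 = 9.
Step 5. [x^2 = 9] LHS squared, RHS 9 ≥ 0: apply √ (±), so sqrt: x = 3 or -3.

Answer: x ∈ {-3, 3}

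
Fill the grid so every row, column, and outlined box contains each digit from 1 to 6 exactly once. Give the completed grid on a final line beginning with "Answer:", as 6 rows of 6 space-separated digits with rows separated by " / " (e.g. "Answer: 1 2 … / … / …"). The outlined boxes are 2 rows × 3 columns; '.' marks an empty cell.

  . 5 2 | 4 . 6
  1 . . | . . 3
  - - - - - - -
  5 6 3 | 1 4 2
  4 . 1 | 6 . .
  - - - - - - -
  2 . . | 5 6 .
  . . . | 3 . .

Step 1. [r5c3∈{4}] r5c3 is down to just 4 ⇒ r5c3=4.
Step 2. [r5c6∈{1}] r5c6 is down to just 1 ⇒ r5c6=1.
Step 3. [r2c5∈{2,5}] across row 2, 5 lands solely at r2c5. So r2c5=5.
Step 4. [r6c3∈{5,6}] r6c3 is the only open cell in row 6 admitting 5 ⇒ r6c3=5.
Step 5. [r4c2∈{2}] r4c2 has the single candidate 2, so r4c2=2.
Step 6. [r2c2∈{4}] nothing but 4 survives at r2c2. So r2c2=4.
Step 7. [r1c5∈{1}] only 1 remains possible at r1c5. So r1c5=1.
Step 8. [r1c1∈{3}] r1c1 is down to just 3 ⇒ r1c1=3.
Step 9. [r5c2∈{3}] only 3 remains possible at r5c2. So r5c2=3.
Step 10. [r6c5∈{2}] r6c5 has the single candidate 2 ⇒ r6c5=2.
Step 11. [r6c6∈{4}] r6c6 is down to just 4, so r6c6=4.
Step 12. [r4c6∈{5}] nothing but 5 survives at r4c6. So r4c6=5.
Step 13. [r6c2∈{1}] r6c2 has the single candidate 1, so r6c2=1.
Step 14. [r4c5∈{3}] r4c5 has the single candidate 3 ⇒ r4c5=3.
Step 15. [r2c4∈{2}] r2c4 is down to just 2, so r2c4=2.
Step 16. [r6c1∈{6}] only 6 remains possible at r6c1 ⇒ r6c1=6.
Step 17. [r2c3∈{6}] r2c3's peers cover all but 6, so r2c3=6.

Answer: 3 5 2 4 1 6 / 1 4 6 2 5 3 / 5 6 3 1 4 2 / 4 2 1 6 3 5 / 2 3 4 5 6 1 / 6 1 5 3 2 4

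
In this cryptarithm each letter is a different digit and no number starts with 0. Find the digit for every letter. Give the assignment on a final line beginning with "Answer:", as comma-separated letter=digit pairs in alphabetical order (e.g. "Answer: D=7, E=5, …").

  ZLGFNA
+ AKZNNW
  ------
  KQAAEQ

Step 1. [col 1: A + W ≡ Q (mod 10)] no forcing yet in column 1 (carry-in 0); W=4 is free and consistent — try it ⇒ W=4.
Step 2. [col 1: A + W ≡ Q (mod 10)] several values work for A in column 1 (A + W ≡ Q (mod 10), carry-in 0); try A=6 ⇒ A=6.
Step 3. [col 1: A + W ≡ Q (mod 10)] from column 1 (A=6, W=4, carry-in 0, digits 4,6 already taken and all letters distinct): Q must equal 0, so Q=0.
Step 4. [col 2: N + N ≡ E (mod 10)] column 2 (N + N ≡ E (mod 10), carry-in 1) doesn't pin E yet; pick E=5 and continue, so E=5.
Step 5. [col 2: N + N ≡ E (mod 10)] column 2 (N + N ≡ E (mod 10), carry-in 1) doesn't pin N yet; pick N=7 and continue, so N=7.
Step 6. [col 3: F + N ≡ A (mod 10)] column 3 reads F+N+carry(1)=A with N=7, A=6; with digits 0,4,5,6,7 already taken and all letters distinct, the only value for F is 8, so F=8.
Step 7. [col 4: G + Z ≡ A (mod 10)] several values work for G in column 4 (G + Z ≡ A (mod 10), carry-in 1); try G=3, so G=3.
Step 8. [col 4: G + Z ≡ A (mod 10)] in column 4 we have G+Z≡A with carry-in 1; given G=3, A=6 and digits 0,3,4,5,6,7,8 already taken and all letters distinct, that pins Z to 2, so Z=2.
Step 9. [col 5: L + K ≡ Q (mod 10)] several values work for K in column 5 (L + K ≡ Q (mod 10), carry-in 0); try K=9 ⇒ K=9.
Step 10. [col 5: L + K ≡ Q (mod 10)] column 5: given K=9, Q=0, carry-in 0, and digits 0,2,3,4,5,6,7,8,9 already taken and all letters distinct, L+K≡Q (mod 10) forces L=1. So L=1.

Answer: A=6, E=5, F=8, G=3, K=9, L=1, N=7, Q=0, W=4, Z=2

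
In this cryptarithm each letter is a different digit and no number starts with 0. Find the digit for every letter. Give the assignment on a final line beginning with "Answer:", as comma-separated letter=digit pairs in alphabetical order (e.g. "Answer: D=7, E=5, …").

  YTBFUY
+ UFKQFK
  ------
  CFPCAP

Step 1. [col 1: Y + K ≡ P (mod 10)] no forcing yet in column 1 (carry-in 0); P=6 is free and consistent — try it ⇒ P=6.
Step 2. [col 1: Y + K ≡ P (mod 10)] several values work for K in column 1 (Y + K ≡ P (mod 10), carry-in 0); try K=2. So K=2.
Step 3. [col 1: Y + K ≡ P (mod 10)] column 1 reads Y+K+carry(0)=P with K=2, P=6; with digits 2,6 already taken and all letters distinct, the only value for Y is 4, so Y=4.
Step 4. [col 2: U + F ≡ A (mod 10)] column 2 (U + F ≡ A (mod 10), carry-in 0) doesn't pin A yet; pick A=9 and continue, so A=9.
Step 5. [col 2: U + F ≡ A (mod 10)] F=8 is one option consistent with column 2 (U + F ≡ A (mod 10), carry-in 0) — take it ⇒ F=8.
Step 6. [col 2: U + F ≡ A (mod 10)] column 2: given F=8, A=9, carry-in 0, and digits 2,4,6,8,9 already taken and all letters distinct, U+F≡A (mod 10) forces U=1, so U=1.
Step 7. [col 3: F + Q ≡ C (mod 10)] Q=7 is one option consistent with column 3 (F + Q ≡ C (mod 10), carry-in 0) — take it. So Q=7.
Step 8. [col 3: F + Q ≡ C (mod 10)] in column 3 we have F+Q≡C with carry-in 0; given F=8, Q=7 and digits 1,2,4,6,7,8,9 already taken and all letters distinct, that pins C to 5. So C=5.
Step 9. [col 4: B + K ≡ P (mod 10)] column 4: given K=2, P=6, carry-in 1, and digits 1,2,4,5,6,7,8,9 already taken and all letters distinct, B+K≡P (mod 10) forces B=3 ⇒ B=3.
Step 10. [col 5: T + F ≡ F (mod 10)] from column 5 (F=8, carry-in 0, digits 1,2,3,4,5,6,7,8,9 already taken and all letters distinct): T must equal 0 ⇒ T=0.

Answer: A=9, B=3, C=5, F=8, K=2, P=6, Q=7, T=0, U=1, Y=4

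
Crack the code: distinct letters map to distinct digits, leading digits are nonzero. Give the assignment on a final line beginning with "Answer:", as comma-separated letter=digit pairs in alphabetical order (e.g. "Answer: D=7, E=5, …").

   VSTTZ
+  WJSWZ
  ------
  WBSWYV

Step 1. [col 1: Z + Z ≡ V (mod 10)] no forcing yet in column 1 (carry-in 0); Z=4 is free and consistent — try it, so Z=4.
Step 2. [col 1: Z + Z ≡ V (mod 10)] in column 1 we have Z+Z≡V with carry-in 0; given Z=4 and digits 4 already taken and all letters distinct, that pins V to 8, so V=8.
Step 3. [col 2: T + W ≡ Y (mod 10)] no forcing yet in column 2 (carry-in 0); Y=7 is free and consistent — try it. So Y=7.
Step 4. [col 2: T + W ≡ Y (mod 10)] W=1 is one option consistent with column 2 (T + W ≡ Y (mod 10), carry-in 0) — take it. So W=1.
Step 5. [col 2: T + W ≡ Y (mod 10)] column 2: given W=1, Y=7, carry-in 0, and digits 1,4,7,8 already taken and all letters distinct, T+W≡Y (mod 10) forces T=6 ⇒ T=6.
Step 6. [col 3: T + S ≡ W (mod 10)] column 3: given T=6, W=1, carry-in 0, and digits 1,4,6,7,8 already taken and all letters distinct, T+S≡W (mod 10) forces S=5, so S=5.
Step 7. [col 4: S + J ≡ S (mod 10)] in column 4 we have S+J≡S with carry-in 1; given S=5 and digits 1,4,5,6,7,8 already taken and all letters distinct, that pins J to 9 ⇒ J=9.
Step 8. [col 5: V + W ≡ B (mod 10)] column 5: given V=8, W=1, carry-in 1, and digits 1,4,5,6,7,8,9 already taken and all letters distinct, V+W≡B (mod 10) forces B=0. So B=0.

Answer: B=0, J=9, S=5, T=6, V=8, W=1, Y=7, Z=4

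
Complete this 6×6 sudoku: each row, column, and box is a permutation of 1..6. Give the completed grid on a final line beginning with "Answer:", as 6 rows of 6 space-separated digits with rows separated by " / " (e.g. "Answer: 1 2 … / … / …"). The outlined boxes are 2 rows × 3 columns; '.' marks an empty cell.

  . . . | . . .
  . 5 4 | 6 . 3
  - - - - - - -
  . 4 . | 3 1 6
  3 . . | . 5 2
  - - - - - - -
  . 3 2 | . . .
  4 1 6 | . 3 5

Step 1. [r1c2∈{2,6}] in col 2, 2 fits only at r1c2. So r1c2=2.
Step 2. [r1c5∈{4}] r1c5 is down to just 4 ⇒ r1c5=4.
Step 3. [r1c6∈{1}] r1c6's peers cover all but 1. So r1c6=1.
Step 4. [r5c1∈{5}] r5c1's peers cover all but 5. So r5c1=5.
Step 5. [r4c4∈{4}] nothing but 4 survives at r4c4, so r4c4=4.
Step 6. [r5c5∈{6}] r5c5 has the single candidate 6 ⇒ r5c5=6.
Step 7. [r1c1∈{6}] only 6 remains possible at r1c1 ⇒ r1c1=6.
Step 8. [r3c3∈{5}] only 5 remains possible at r3c3. So r3c3=5.
Step 9. [r1c4∈{5}] r1c4 has the single candidate 5 ⇒ r1c4=5.
Step 10. [r1c3∈{3}] r1c3 is down to just 3 ⇒ r1c3=3.
Step 11. [r2c1∈{1}] only 1 remains possible at r2c1, so r2c1=1.
Step 12. [r3c1∈{2}] r3c1 is down to just 2. So r3c1=2.
Step 13. [r6c4∈{2}] only 2 remains possible at r6c4 ⇒ r6c4=2.
Step 14. [r4c3∈{1}] r4c3's peers cover all but 1 ⇒ r4c3=1.
Step 15. [r5c4∈{1}] r5c4's peers cover all but 1. So r5c4=1.
Step 16. [r4c2∈{6}] r4c2 has the single candidate 6. So r4c2=6.
Step 17. [r2c5∈{2}] nothing but 2 survives at r2c5. So r2c5=2.
Step 18. [r5c6∈{4}] only 4 remains possible at r5c6 ⇒ r5c6=4.

Answer: 6 2 3 5 4 1 / 1 5 4 6 2 3 / 2 4 5 3 1 6 / 3 6 1 4 5 2 / 5 3 2 1 6 4 / 4 1 6 2 3 5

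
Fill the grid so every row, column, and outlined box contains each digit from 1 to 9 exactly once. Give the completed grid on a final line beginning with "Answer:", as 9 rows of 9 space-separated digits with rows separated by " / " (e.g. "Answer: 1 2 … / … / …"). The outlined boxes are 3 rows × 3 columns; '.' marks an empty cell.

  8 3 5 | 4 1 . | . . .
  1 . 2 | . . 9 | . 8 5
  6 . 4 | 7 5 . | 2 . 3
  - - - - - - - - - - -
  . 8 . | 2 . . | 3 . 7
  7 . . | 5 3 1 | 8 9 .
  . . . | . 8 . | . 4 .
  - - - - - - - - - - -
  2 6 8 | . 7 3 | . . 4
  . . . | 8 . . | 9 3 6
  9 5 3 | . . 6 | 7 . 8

Step 1. [r6c9∈{1,2}] across col 9, 1 lands solely at r6c9. So r6c9=1.
Step 2. [r4c5∈{4,6,9}] col 5 places 9 nowhere but r4c5. So r4c5=9.
Step 3. [r8c1∈{4}] r8c1 is down to just 4. So r8c1=4.
Step 4. [r7c7∈{1,5}] across col 7, 1 lands solely at r7c7 ⇒ r7c7=1.
Step 5. [r1c7∈{6}] r1c7 has the single candidate 6. So r1c7=6.
Step 6. [r4c1∈{5}] nothing but 5 survives at r4c1. So r4c1=5.
Step 7. [r6c2∈{2,9}] r6c2 is the only open cell in row 6 admitting 2, so r6c2=2.
Step 8. [r4c3∈{1,6}] across row 4, 1 lands solely at r4c3. So r4c3=1.
Step 9. [r6c4∈{6}] only 6 remains possible at r6c4. So r6c4=6.
Step 10. [r8c5∈{2}] r8c5 is down to just 2, so r8c5=2.
Step 11. [r2c2∈{7}] only 7 remains possible at r2c2, so r2c2=7.
Step 12. [r3c6∈{8}] only 8 remains possible at r3c6. So r3c6=8.
Step 13. [r6c7∈{5}] r6c7 has the single candidate 5. So r6c7=5.
Step 14. [r7c8∈{5}] only 5 remains possible at r7c8, so r7c8=5.
Step 15. [r6c6∈{7}] r6c6 has the single candidate 7, so r6c6=7.
Step 16. [r4c8∈{6}] r4c8's peers cover all but 6. So r4c8=6.
Step 17. [r6c1∈{3}] r6c1 has the single candidate 3. So r6c1=3.
Step 18. [r8c6∈{5}] r8c6 has the single candidate 5 ⇒ r8c6=5.
Step 19. [r9c5∈{4}] nothing but 4 survives at r9c5. So r9c5=4.
Step 20. [r9c4∈{1}] only 1 remains possible at r9c4 ⇒ r9c4=1.
Step 21. [r3c8∈{1}] nothing but 1 survives at r3c8. So r3c8=1.
Step 22. [r3c2∈{9}] only 9 remains possible at r3c2, so r3c2=9.
Step 23. [r1c8∈{7}] r1c8's peers cover all but 7, so r1c8=7.
Step 24. [r8c2∈{1}] r8c2's peers cover all but 1, so r8c2=1.
Step 25. [r8c3∈{7}] r8c3 has the single candidate 7. So r8c3=7.
Step 26. [r5c2∈{4}] r5c2's peers cover all but 4, so r5c2=4.
Step 27. [r2c5∈{6}] r2c5 is down to just 6. So r2c5=6.
Step 28. [r7c4∈{9}] r7c4 is down to just 9. So r7c4=9.
Step 29. [r9c8∈{2}] only 2 remains possible at r9c8. So r9c8=2.
Step 30. [r5c9∈{2}] r5c9 has the single candidate 2, so r5c9=2.
Step 31. [r5c3∈{6}] r5c3 has the single candidate 6, so r5c3=6.
Step 32. [r2c4∈{3}] r2c4's peers cover all but 3, so r2c4=3.
Step 33. [r1c6∈{2}] r1c6 is down to just 2, so r1c6=2.
Step 34. [r1c9∈{9}] r1c9 has the single candidate 9 ⇒ r1c9=9.
Step 35. [r4c6∈{4}] r4c6 is down to just 4 ⇒ r4c6=4.
Step 36. [r6c3∈{9}] nothing but 9 survives at r6c3. So r6c3=9.
Step 37. [r2c7∈{4}] only 4 remains possible at r2c7. So r2c7=4.

Answer: 8 3 5 4 1 2 6 7 9 / 1 7 2 3 6 9 4 8 5 / 6 9 4 7 5 8 2 1 3 / 5 8 1 2 9 4 3 6 7 / 7 4 6 5 3 1 8 9 2 / 3 2 9 6 8 7 5 4 1 / 2 6 8 9 7 3 1 5 4 / 4 1 7 8 2 5 9 3 6 / 9 5 3 1 4 6 7 2 8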